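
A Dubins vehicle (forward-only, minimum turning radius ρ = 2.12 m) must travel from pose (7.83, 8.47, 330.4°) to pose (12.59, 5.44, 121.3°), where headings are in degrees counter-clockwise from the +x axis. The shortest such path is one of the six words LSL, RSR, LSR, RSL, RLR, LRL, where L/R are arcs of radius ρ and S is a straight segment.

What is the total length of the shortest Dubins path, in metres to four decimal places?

12.3552 m

Let ψ = atan2(Δy, Δx) = atan2(-3.03, 4.76) = -32.4790° be the start→goal bearing.
Normalize: d = |goal − start| / ρ = 5.642561/2.12 = 2.661586, α = (θ_start − ψ) mod 360° = 2.8790° = 0.050248 rad, β = (θ_goal − ψ) mod 360° = 153.7790° = 2.683950 rad.
Common terms: sin α = 0.050227, cos α = 0.998738, sin β = 0.441835, cos β = -0.897096, cos(α−β) = -0.873772, d² = 7.084038. Work in radians in the unit-radius frame; every candidate has L = ρ·(t + p + q).
LSL: p² = 2 + d² − 2cos(α−β) + 2d(sin α − sin β) = 8.746984; p = √p² = 2.957530; φ = atan2(cos β − cos α, d + sin α − sin β) = -0.695826 rad; t = (φ − α) mod 2π = 5.537112 rad, q = (β − φ) mod 2π = 3.379775 rad → L = 2.12·(5.537112 + 2.957530 + 3.379775) = 2.12·11.874417 = 25.173764 m
RSR: p² = 2 + d² − 2cos(α−β) + 2d(sin β − sin α) = 12.916181; p = √p² = 3.593909; φ = atan2(cos α − cos β, d − sin α + sin β) = 0.555671 rad; t = (α − φ) mod 2π = 5.777762 rad, q = (φ − β) mod 2π = 4.154906 rad → L = 2.12·(5.777762 + 3.593909 + 4.154906) = 2.12·13.526578 = 28.676345 m
LSR: p² = d² − 2 + 2cos(α−β) + 2d(sin α + sin β) = 5.955821; p = √p² = 2.440455; φ = atan2(−cos α − cos β, d + sin α + sin β) − atan2(−2, p) = 0.654311 rad; t = (φ − α) mod 2π = 0.604064 rad, q = (φ − β) mod 2π = 4.253547 rad → L = 2.12·(0.604064 + 2.440455 + 4.253547) = 2.12·7.298066 = 15.471900 m
RSL: p² = d² − 2 + 2cos(α−β) − 2d(sin α + sin β) = 0.717166; p = √p² = 0.846856; φ = atan2(cos α + cos β, d − sin α − sin β) − atan2(2, p) = -1.123442 rad; t = (α − φ) mod 2π = 1.173690 rad, q = (β − φ) mod 2π = 3.807392 rad → L = 2.12·(1.173690 + 0.846856 + 3.807392) = 2.12·5.827938 = 12.355229 m
RLR: c = (6 − d² + 2cos(α−β) + 2d(sin α − sin β))/8 = -0.614523; p = 2π − arccos c = 4.050608 rad; φ = atan2(cos α − cos β, d − sin α + sin β) = 0.555671 rad; t = (α − φ + p/2) mod 2π = 1.519881 rad, q = (α − β − t + p) mod 2π = 6.180211 rad → L = 2.12·(1.519881 + 4.050608 + 6.180211) = 2.12·11.750700 = 24.911484 m
LRL: c = (6 − d² + 2cos(α−β) − 2d(sin α − sin β))/8 = -0.093373; p = 2π − arccos c = 4.618880 rad; φ = atan2(cos β − cos α, d + sin α − sin β) = -0.695826 rad; t = (φ − α + p/2) mod 2π = 1.563366 rad, q = (β − α − t + p) mod 2π = 5.689215 rad → L = 2.12·(1.563366 + 4.618880 + 5.689215) = 2.12·11.871461 = 25.167498 m
Shortest: RSL with L = 12.355229 m ≈ 12.3552 m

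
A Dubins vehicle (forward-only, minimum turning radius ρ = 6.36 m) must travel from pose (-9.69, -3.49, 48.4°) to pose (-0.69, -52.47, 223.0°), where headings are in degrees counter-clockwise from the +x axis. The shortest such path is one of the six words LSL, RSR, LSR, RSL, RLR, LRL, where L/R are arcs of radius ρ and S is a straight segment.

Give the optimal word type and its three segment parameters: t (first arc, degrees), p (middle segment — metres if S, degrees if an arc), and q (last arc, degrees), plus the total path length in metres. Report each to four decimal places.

Let ψ = atan2(Δy, Δx) = atan2(-48.98, 9.00) = -79.5881° be the start→goal bearing.
Normalize: d = |goal − start| / ρ = 49.800004/6.36 = 7.830189, α = (θ_start − ψ) mod 360° = 127.9881° = 2.233814 rad, β = (θ_goal − ψ) mod 360° = 302.5881° = 5.281159 rad.
Common terms: sin α = 0.788138, cos α = -0.615498, sin β = -0.842564, cos β = 0.538596, cos(α−β) = -0.995562, d² = 61.311865. Work in radians in the unit-radius frame; every candidate has L = ρ·(t + p + q).
LSL: p² = 2 + d² − 2cos(α−β) + 2d(sin α − sin β) = 90.840403; p = √p² = 9.531023; φ = atan2(cos β − cos α, d + sin α − sin β) = 0.121386 rad; t = (φ − α) mod 2π = 4.170757 rad, q = (β − φ) mod 2π = 5.159773 rad → L = 6.36·(4.170757 + 9.531023 + 5.159773) = 6.36·18.861553 = 119.959479 m
RSR: p² = 2 + d² − 2cos(α−β) + 2d(sin β − sin α) = 39.765574; p = √p² = 6.305995; φ = atan2(cos α − cos β, d − sin α + sin β) = -0.184053 rad; t = (α − φ) mod 2π = 2.417867 rad, q = (φ − β) mod 2π = 0.817973 rad → L = 6.36·(2.417867 + 6.305995 + 0.817973) = 6.36·9.541836 = 60.686074 m
LSR: p² = d² − 2 + 2cos(α−β) + 2d(sin α + sin β) = 56.468413; p = √p² = 7.514547; φ = atan2(−cos α − cos β, d + sin α + sin β) − atan2(−2, p) = 0.270010 rad; t = (φ − α) mod 2π = 4.319381 rad, q = (φ − β) mod 2π = 1.272036 rad → L = 6.36·(4.319381 + 7.514547 + 1.272036) = 6.36·13.105964 = 83.353931 m
RSL: p² = d² − 2 + 2cos(α−β) − 2d(sin α + sin β) = 58.173068; p = √p² = 7.627127; φ = atan2(cos α + cos β, d − sin α − sin β) − atan2(2, p) = -0.266201 rad; t = (α − φ) mod 2π = 2.500016 rad, q = (β − φ) mod 2π = 5.547360 rad → L = 6.36·(2.500016 + 7.627127 + 5.547360) = 6.36·15.674503 = 99.689840 m
RLR: c = (6 − d² + 2cos(α−β) + 2d(sin α − sin β))/8 = -3.970697, |c| > 1 → infeasible
LRL: c = (6 − d² + 2cos(α−β) − 2d(sin α − sin β))/8 = -10.355050, |c| > 1 → infeasible
Shortest: RSR with L = 60.686074 m ≈ 60.6861 m
Convert RSR to answer units (arcs ×180/π): t = 2.417867·180/π = 138.5336°, p = ρ·p = 6.36·6.305995 = 40.1061 m, q = 0.817973·180/π = 46.8664°, L = 60.6861 m.

RSR: t = 138.5336°, p = 40.1061 m, q = 46.8664°, L = 60.6861 m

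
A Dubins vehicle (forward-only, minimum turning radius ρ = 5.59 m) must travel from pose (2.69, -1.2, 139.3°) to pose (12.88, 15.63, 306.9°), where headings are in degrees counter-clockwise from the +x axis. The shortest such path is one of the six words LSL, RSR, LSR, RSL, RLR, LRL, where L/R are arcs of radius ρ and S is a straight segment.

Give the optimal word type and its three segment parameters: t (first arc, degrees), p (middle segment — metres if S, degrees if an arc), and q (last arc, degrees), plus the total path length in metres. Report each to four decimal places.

Let ψ = atan2(Δy, Δx) = atan2(16.83, 10.19) = 58.8065° be the start→goal bearing.
Normalize: d = |goal − start| / ρ = 19.674476/5.59 = 3.519584, α = (θ_start − ψ) mod 360° = 80.4935° = 1.404877 rad, β = (θ_goal − ψ) mod 360° = 248.0935° = 4.330048 rad.
Common terms: sin α = 0.986267, cos α = 0.165160, sin β = -0.927794, cos β = -0.373093, cos(α−β) = -0.976672, d² = 12.387473. Work in radians in the unit-radius frame; every candidate has L = ρ·(t + p + q).
LSL: p² = 2 + d² − 2cos(α−β) + 2d(sin α − sin β) = 29.814214; p = √p² = 5.460239; φ = atan2(cos β − cos α, d + sin α − sin β) = -0.098737 rad; t = (φ − α) mod 2π = 4.779572 rad, q = (β − φ) mod 2π = 4.428785 rad → L = 5.59·(4.779572 + 5.460239 + 4.428785) = 5.59·14.668597 = 81.997454 m
RSR: p² = 2 + d² − 2cos(α−β) + 2d(sin β − sin α) = 2.867421; p = √p² = 1.693346; φ = atan2(cos α − cos β, d − sin α + sin β) = 0.323475 rad; t = (α − φ) mod 2π = 1.081402 rad, q = (φ − β) mod 2π = 2.276612 rad → L = 5.59·(1.081402 + 1.693346 + 2.276612) = 5.59·5.051360 = 28.237101 m
LSR: p² = d² − 2 + 2cos(α−β) + 2d(sin α + sin β) = 8.845730; p = √p² = 2.974177; φ = atan2(−cos α − cos β, d + sin α + sin β) − atan2(−2, p) = 0.650047 rad; t = (φ − α) mod 2π = 5.528356 rad, q = (φ − β) mod 2π = 2.603184 rad → L = 5.59·(5.528356 + 2.974177 + 2.603184) = 5.59·11.105718 = 62.080961 m
RSL: p² = d² − 2 + 2cos(α−β) − 2d(sin α + sin β) = 8.022528; p = √p² = 2.832407; φ = atan2(cos α + cos β, d − sin α − sin β) − atan2(2, p) = -0.674822 rad; t = (α − φ) mod 2π = 2.079699 rad, q = (β − φ) mod 2π = 5.004870 rad → L = 5.59·(2.079699 + 2.832407 + 5.004870) = 5.59·9.916976 = 55.435894 m
RLR: c = (6 − d² + 2cos(α−β) + 2d(sin α − sin β))/8 = 0.641572; p = 2π − arccos c = 5.408935 rad; φ = atan2(cos α − cos β, d − sin α + sin β) = 0.323475 rad; t = (α − φ + p/2) mod 2π = 3.785869 rad, q = (α − β − t + p) mod 2π = 4.981080 rad → L = 5.59·(3.785869 + 5.408935 + 4.981080) = 5.59·14.175884 = 79.243192 m
LRL: c = (6 − d² + 2cos(α−β) − 2d(sin α − sin β))/8 = -2.726777, |c| > 1 → infeasible
Shortest: RSR with L = 28.237101 m ≈ 28.2371 m
Convert RSR to answer units (arcs ×180/π): t = 1.081402·180/π = 61.9597°, p = ρ·p = 5.59·1.693346 = 9.4658 m, q = 2.276612·180/π = 130.4403°, L = 28.2371 m.

RSR: t = 61.9597°, p = 9.4658 m, q = 130.4403°, L = 28.2371 m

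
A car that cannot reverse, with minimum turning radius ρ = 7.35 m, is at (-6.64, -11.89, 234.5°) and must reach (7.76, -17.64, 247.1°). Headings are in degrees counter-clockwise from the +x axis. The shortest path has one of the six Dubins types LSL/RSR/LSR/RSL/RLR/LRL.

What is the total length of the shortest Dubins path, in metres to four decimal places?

59.9453 m

Let ψ = atan2(Δy, Δx) = atan2(-5.75, 14.40) = -21.7671° be the start→goal bearing.
Normalize: d = |goal − start| / ρ = 15.505564/7.35 = 2.109600, α = (θ_start − ψ) mod 360° = 256.2671° = 4.472705 rad, β = (θ_goal − ψ) mod 360° = 268.8671° = 4.692616 rad.
Common terms: sin α = -0.971413, cos α = -0.237396, sin β = -0.999805, cos β = -0.019772, cos(α−β) = 0.975917, d² = 4.450414. Work in radians in the unit-radius frame; every candidate has L = ρ·(t + p + q).
LSL: p² = 2 + d² − 2cos(α−β) + 2d(sin α − sin β) = 4.618370; p = √p² = 2.149039; φ = atan2(cos β − cos α, d + sin α − sin β) = 0.101440 rad; t = (φ − α) mod 2π = 1.911920 rad, q = (β − φ) mod 2π = 4.591176 rad → L = 7.35·(1.911920 + 2.149039 + 4.591176) = 7.35·8.652136 = 63.593201 m
RSR: p² = 2 + d² − 2cos(α−β) + 2d(sin β − sin α) = 4.378791; p = √p² = 2.092556; φ = atan2(cos α − cos β, d − sin α + sin β) = -0.104188 rad; t = (α − φ) mod 2π = 4.576892 rad, q = (φ − β) mod 2π = 1.486381 rad → L = 7.35·(4.576892 + 2.092556 + 1.486381) = 7.35·8.155830 = 59.945350 m
LSR: p² = d² − 2 + 2cos(α−β) + 2d(sin α + sin β) = -3.914715 < 0 → infeasible
RSL: p² = d² − 2 + 2cos(α−β) − 2d(sin α + sin β) = 12.719210; p = √p² = 3.566400; φ = atan2(cos α + cos β, d − sin α − sin β) − atan2(2, p) = -0.574025 rad; t = (α − φ) mod 2π = 5.046729 rad, q = (β − φ) mod 2π = 5.266641 rad → L = 7.35·(5.046729 + 3.566400 + 5.266641) = 7.35·13.879770 = 102.016311 m
RLR: c = (6 − d² + 2cos(α−β) + 2d(sin α − sin β))/8 = 0.452651; p = 2π − arccos c = 5.182125 rad; φ = atan2(cos α − cos β, d − sin α + sin β) = -0.104188 rad; t = (α − φ + p/2) mod 2π = 0.884770 rad, q = (α − β − t + p) mod 2π = 4.077444 rad → L = 7.35·(0.884770 + 5.182125 + 4.077444) = 7.35·10.144339 = 74.560892 m
LRL: c = (6 − d² + 2cos(α−β) − 2d(sin α − sin β))/8 = 0.422704; p = 2π − arccos c = 5.148816 rad; φ = atan2(cos β − cos α, d + sin α − sin β) = 0.101440 rad; t = (φ − α + p/2) mod 2π = 4.486328 rad, q = (β − α − t + p) mod 2π = 0.882399 rad → L = 7.35·(4.486328 + 5.148816 + 0.882399) = 7.35·10.517543 = 77.303938 m
Shortest: RSR with L = 59.945350 m ≈ 59.9453 m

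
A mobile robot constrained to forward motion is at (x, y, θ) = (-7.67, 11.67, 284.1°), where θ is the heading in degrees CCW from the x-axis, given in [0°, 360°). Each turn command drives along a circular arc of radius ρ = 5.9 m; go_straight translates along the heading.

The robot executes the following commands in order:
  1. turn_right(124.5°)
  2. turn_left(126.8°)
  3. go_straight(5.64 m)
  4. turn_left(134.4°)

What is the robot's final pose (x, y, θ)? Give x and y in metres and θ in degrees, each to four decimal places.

(-10.7627, -9.1162, 60.8000°)

set_pose: (x, y, θ) = (-7.6700, 11.6700, 284.1000°), ρ = 5.9
turn_right(124.5°): centre at ρ to the right, rotate −124.5° → (-15.4488, 4.7027, 159.6000°)
turn_left(126.8°): centre at ρ to the left, rotate +126.8° → (-23.1653, -2.4931, 286.4000°)
go_straight(5.64): x += 5.64·cos θ, y += 5.64·sin θ → (-21.5729, -7.9036, 286.4000°)
turn_left(134.4°): centre at ρ to the left, rotate +134.4° → (-10.7627, -9.1162, 420.8000° ≡ 60.8000°)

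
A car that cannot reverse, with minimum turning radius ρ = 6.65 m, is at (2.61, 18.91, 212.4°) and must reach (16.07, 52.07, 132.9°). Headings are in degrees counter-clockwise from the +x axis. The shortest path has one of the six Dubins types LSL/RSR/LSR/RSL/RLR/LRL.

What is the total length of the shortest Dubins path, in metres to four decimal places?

55.1532 m

Let ψ = atan2(Δy, Δx) = atan2(33.16, 13.46) = 67.9072° be the start→goal bearing.
Normalize: d = |goal − start| / ρ = 35.787668/6.65 = 5.381604, α = (θ_start − ψ) mod 360° = 144.4928° = 2.521874 rad, β = (θ_goal − ψ) mod 360° = 64.9928° = 1.134338 rad.
Common terms: sin α = 0.580806, cos α = -0.814042, sin β = 0.906254, cos β = 0.422733, cos(α−β) = 0.182236, d² = 28.961664. Work in radians in the unit-radius frame; every candidate has L = ρ·(t + p + q).
LSL: p² = 2 + d² − 2cos(α−β) + 2d(sin α − sin β) = 27.094322; p = √p² = 5.205221; φ = atan2(cos β − cos α, d + sin α − sin β) = 0.239897 rad; t = (φ − α) mod 2π = 4.001208 rad, q = (β − φ) mod 2π = 0.894440 rad → L = 6.65·(4.001208 + 5.205221 + 0.894440) = 6.65·10.100869 = 67.170780 m
RSR: p² = 2 + d² − 2cos(α−β) + 2d(sin β − sin α) = 34.100064; p = √p² = 5.839526; φ = atan2(cos α − cos β, d − sin α + sin β) = -0.213410 rad; t = (α − φ) mod 2π = 2.735284 rad, q = (φ − β) mod 2π = 4.935438 rad → L = 6.65·(2.735284 + 5.839526 + 4.935438) = 6.65·13.510248 = 89.843150 m
LSR: p² = d² − 2 + 2cos(α−β) + 2d(sin α + sin β) = 43.331674; p = √p² = 6.582680; φ = atan2(−cos α − cos β, d + sin α + sin β) − atan2(−2, p) = 0.351873 rad; t = (φ − α) mod 2π = 4.113184 rad, q = (φ − β) mod 2π = 5.500721 rad → L = 6.65·(4.113184 + 6.582680 + 5.500721) = 6.65·16.196585 = 107.707291 m
RSL: p² = d² − 2 + 2cos(α−β) − 2d(sin α + sin β) = 11.320596; p = √p² = 3.364609; φ = atan2(cos α + cos β, d − sin α − sin β) − atan2(2, p) = -0.636449 rad; t = (α − φ) mod 2π = 3.158323 rad, q = (β − φ) mod 2π = 1.770786 rad → L = 6.65·(3.158323 + 3.364609 + 1.770786) = 6.65·8.293719 = 55.153230 m
RLR: c = (6 − d² + 2cos(α−β) + 2d(sin α − sin β))/8 = -3.262508, |c| > 1 → infeasible
LRL: c = (6 − d² + 2cos(α−β) − 2d(sin α − sin β))/8 = -2.386790, |c| > 1 → infeasible
Shortest: RSL with L = 55.153230 m ≈ 55.1532 m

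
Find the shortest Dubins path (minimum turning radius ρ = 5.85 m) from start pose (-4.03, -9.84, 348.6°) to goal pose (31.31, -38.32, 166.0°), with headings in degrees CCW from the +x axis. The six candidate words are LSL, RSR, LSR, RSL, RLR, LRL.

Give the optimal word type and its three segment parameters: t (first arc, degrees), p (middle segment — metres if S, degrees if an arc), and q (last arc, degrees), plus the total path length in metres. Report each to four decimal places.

Let ψ = atan2(Δy, Δx) = atan2(-28.48, 35.34) = -38.8648° be the start→goal bearing.
Normalize: d = |goal − start| / ρ = 45.387509/5.85 = 7.758549, α = (θ_start − ψ) mod 360° = 27.4648° = 0.479352 rad, β = (θ_goal − ψ) mod 360° = 204.8648° = 3.575566 rad.
Common terms: sin α = 0.461204, cos α = 0.887294, sin β = -0.420479, cos β = -0.907302, cos(α−β) = -0.998971, d² = 60.195076. Work in radians in the unit-radius frame; every candidate has L = ρ·(t + p + q).
LSL: p² = 2 + d² − 2cos(α−β) + 2d(sin α − sin β) = 77.874185; p = √p² = 8.824635; φ = atan2(cos β − cos α, d + sin α − sin β) = -0.204791 rad; t = (φ − α) mod 2π = 5.599043 rad, q = (β − φ) mod 2π = 3.780357 rad → L = 5.85·(5.599043 + 8.824635 + 3.780357) = 5.85·18.204035 = 106.493602 m
RSR: p² = 2 + d² − 2cos(α−β) + 2d(sin β − sin α) = 50.511850; p = √p² = 7.107169; φ = atan2(cos α − cos β, d − sin α + sin β) = 0.255268 rad; t = (α − φ) mod 2π = 0.224084 rad, q = (φ − β) mod 2π = 2.962888 rad → L = 5.85·(0.224084 + 7.107169 + 2.962888) = 5.85·10.294140 = 60.220720 m
LSR: p² = d² − 2 + 2cos(α−β) + 2d(sin α + sin β) = 56.829070; p = √p² = 7.538506; φ = atan2(−cos α − cos β, d + sin α + sin β) − atan2(−2, p) = 0.261896 rad; t = (φ − α) mod 2π = 6.065729 rad, q = (φ − β) mod 2π = 2.969515 rad → L = 5.85·(6.065729 + 7.538506 + 2.969515) = 5.85·16.573750 = 96.956436 m
RSL: p² = d² − 2 + 2cos(α−β) − 2d(sin α + sin β) = 55.565200; p = √p² = 7.454207; φ = atan2(cos α + cos β, d − sin α − sin β) − atan2(2, p) = -0.264724 rad; t = (α − φ) mod 2π = 0.744076 rad, q = (β − φ) mod 2π = 3.840290 rad → L = 5.85·(0.744076 + 7.454207 + 3.840290) = 5.85·12.038572 = 70.425647 m
RLR: c = (6 − d² + 2cos(α−β) + 2d(sin α − sin β))/8 = -5.313981, |c| > 1 → infeasible
LRL: c = (6 − d² + 2cos(α−β) − 2d(sin α − sin β))/8 = -8.734273, |c| > 1 → infeasible
Shortest: RSR with L = 60.220720 m ≈ 60.2207 m
Convert RSR to answer units (arcs ×180/π): t = 0.224084·180/π = 12.8390°, p = ρ·p = 5.85·7.107169 = 41.5769 m, q = 2.962888·180/π = 169.7610°, L = 60.2207 m.

RSR: t = 12.8390°, p = 41.5769 m, q = 169.7610°, L = 60.2207 m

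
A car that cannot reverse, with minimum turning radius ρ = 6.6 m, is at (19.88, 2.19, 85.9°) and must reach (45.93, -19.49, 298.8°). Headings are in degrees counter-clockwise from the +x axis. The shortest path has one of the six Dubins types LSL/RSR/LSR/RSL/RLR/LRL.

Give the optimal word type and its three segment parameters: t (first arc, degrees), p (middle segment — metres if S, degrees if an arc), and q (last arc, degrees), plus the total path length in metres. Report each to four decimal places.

RSR: t = 146.6044°, p = 27.9641 m, q = 0.4956°, L = 44.9088 m

Let ψ = atan2(Δy, Δx) = atan2(-21.68, 26.05) = -39.7688° be the start→goal bearing.
Normalize: d = |goal − start| / ρ = 33.891369/6.6 = 5.135056, α = (θ_start − ψ) mod 360° = 125.6688° = 2.193334 rad, β = (θ_goal − ψ) mod 360° = 338.5688° = 5.909140 rad.
Common terms: sin α = 0.812401, cos α = -0.583099, sin β = -0.365384, cos β = 0.930857, cos(α−β) = -0.839620, d² = 26.368799. Work in radians in the unit-radius frame; every candidate has L = ρ·(t + p + q).
LSL: p² = 2 + d² − 2cos(α−β) + 2d(sin α − sin β) = 42.144029; p = √p² = 6.491843; φ = atan2(cos β − cos α, d + sin α − sin β) = 0.235376 rad; t = (φ − α) mod 2π = 4.325228 rad, q = (β − φ) mod 2π = 5.673764 rad → L = 6.6·(4.325228 + 6.491843 + 5.673764) = 6.6·16.490835 = 108.839508 m
RSR: p² = 2 + d² − 2cos(α−β) + 2d(sin β − sin α) = 17.952049; p = √p² = 4.236986; φ = atan2(cos α − cos β, d − sin α + sin β) = -0.365396 rad; t = (α − φ) mod 2π = 2.558730 rad, q = (φ − β) mod 2π = 0.008650 rad → L = 6.6·(2.558730 + 4.236986 + 0.008650) = 6.6·6.804365 = 44.908810 m
LSR: p² = d² − 2 + 2cos(α−β) + 2d(sin α + sin β) = 27.280477; p = √p² = 5.223072; φ = atan2(−cos α − cos β, d + sin α + sin β) − atan2(−2, p) = 0.303474 rad; t = (φ − α) mod 2π = 4.393326 rad, q = (φ − β) mod 2π = 0.677520 rad → L = 6.6·(4.393326 + 5.223072 + 0.677520) = 6.6·10.293917 = 67.939853 m
RSL: p² = d² − 2 + 2cos(α−β) − 2d(sin α + sin β) = 18.098642; p = √p² = 4.254250; φ = atan2(cos α + cos β, d − sin α − sin β) − atan2(2, p) = -0.365413 rad; t = (α − φ) mod 2π = 2.558747 rad, q = (β − φ) mod 2π = 6.274553 rad → L = 6.6·(2.558747 + 4.254250 + 6.274553) = 6.6·13.087550 = 86.377832 m
RLR: c = (6 − d² + 2cos(α−β) + 2d(sin α − sin β))/8 = -1.244006, |c| > 1 → infeasible
LRL: c = (6 − d² + 2cos(α−β) − 2d(sin α − sin β))/8 = -4.268004, |c| > 1 → infeasible
Shortest: RSR with L = 44.908810 m ≈ 44.9088 m
Convert RSR to answer units (arcs ×180/π): t = 2.558730·180/π = 146.6044°, p = ρ·p = 6.6·4.236986 = 27.9641 m, q = 0.008650·180/π = 0.4956°, L = 44.9088 m.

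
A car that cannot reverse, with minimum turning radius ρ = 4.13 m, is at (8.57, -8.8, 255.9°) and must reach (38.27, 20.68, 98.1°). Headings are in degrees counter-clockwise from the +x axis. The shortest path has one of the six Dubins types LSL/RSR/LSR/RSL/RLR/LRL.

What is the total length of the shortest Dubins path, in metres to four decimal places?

51.4676 m

Let ψ = atan2(Δy, Δx) = atan2(29.48, 29.70) = 44.7870° be the start→goal bearing.
Normalize: d = |goal − start| / ρ = 41.846868/4.13 = 10.132414, α = (θ_start − ψ) mod 360° = 211.1130° = 3.684617 rad, β = (θ_goal − ψ) mod 360° = 53.3130° = 0.930487 rad.
Common terms: sin α = -0.516728, cos α = -0.856150, sin β = 0.801911, cos β = 0.597443, cos(α−β) = -0.925871, d² = 102.665807. Work in radians in the unit-radius frame; every candidate has L = ρ·(t + p + q).
LSL: p² = 2 + d² − 2cos(α−β) + 2d(sin α − sin β) = 79.795563; p = √p² = 8.932836; φ = atan2(cos β − cos α, d + sin α − sin β) = 0.163452 rad; t = (φ − α) mod 2π = 2.762020 rad, q = (β − φ) mod 2π = 0.767036 rad → L = 4.13·(2.762020 + 8.932836 + 0.767036) = 4.13·12.461892 = 51.467614 m
RSR: p² = 2 + d² − 2cos(α−β) + 2d(sin β − sin α) = 133.239533; p = √p² = 11.542943; φ = atan2(cos α − cos β, d − sin α + sin β) = -0.126264 rad; t = (α − φ) mod 2π = 3.810881 rad, q = (φ − β) mod 2π = 5.226434 rad → L = 4.13·(3.810881 + 11.542943 + 5.226434) = 4.13·20.580258 = 84.996465 m
LSR: p² = d² − 2 + 2cos(α−β) + 2d(sin α + sin β) = 104.593263; p = √p² = 10.227085; φ = atan2(−cos α − cos β, d + sin α + sin β) − atan2(−2, p) = 0.217950 rad; t = (φ − α) mod 2π = 2.816519 rad, q = (φ − β) mod 2π = 5.570648 rad → L = 4.13·(2.816519 + 10.227085 + 5.570648) = 4.13·18.614252 = 76.876861 m
RSL: p² = d² − 2 + 2cos(α−β) − 2d(sin α + sin β) = 93.034868; p = √p² = 9.645458; φ = atan2(cos α + cos β, d − sin α − sin β) − atan2(2, p) = -0.230720 rad; t = (α − φ) mod 2π = 3.915337 rad, q = (β − φ) mod 2π = 1.161207 rad → L = 4.13·(3.915337 + 9.645458 + 1.161207) = 4.13·14.722003 = 60.801872 m
RLR: c = (6 − d² + 2cos(α−β) + 2d(sin α − sin β))/8 = -15.654942, |c| > 1 → infeasible
LRL: c = (6 − d² + 2cos(α−β) − 2d(sin α − sin β))/8 = -8.974445, |c| > 1 → infeasible
Shortest: LSL with L = 51.467614 m ≈ 51.4676 m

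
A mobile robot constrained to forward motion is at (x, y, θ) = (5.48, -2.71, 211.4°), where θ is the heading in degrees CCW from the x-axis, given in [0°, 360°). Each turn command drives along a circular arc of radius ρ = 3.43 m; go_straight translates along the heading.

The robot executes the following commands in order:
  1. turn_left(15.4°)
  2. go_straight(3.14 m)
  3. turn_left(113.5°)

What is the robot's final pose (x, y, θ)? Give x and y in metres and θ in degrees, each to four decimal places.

(3.9613, -11.1559, 340.3000°)

set_pose: (x, y, θ) = (5.4800, -2.7100, 211.4000°), ρ = 3.43
turn_left(15.4°): centre at ρ to the left, rotate +15.4° → (4.7667, -3.2897, 226.8000°)
go_straight(3.14): x += 3.14·cos θ, y += 3.14·sin θ → (2.6172, -5.5786, 226.8000°)
turn_left(113.5°): centre at ρ to the left, rotate +113.5° → (3.9613, -11.1559, 340.3000°)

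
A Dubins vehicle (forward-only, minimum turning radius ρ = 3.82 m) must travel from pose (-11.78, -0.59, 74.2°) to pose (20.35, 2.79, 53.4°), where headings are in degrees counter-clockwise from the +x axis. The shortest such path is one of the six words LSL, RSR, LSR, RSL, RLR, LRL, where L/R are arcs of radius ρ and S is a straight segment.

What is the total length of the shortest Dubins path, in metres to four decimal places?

33.9124 m

Let ψ = atan2(Δy, Δx) = atan2(3.38, 32.13) = 6.0053° be the start→goal bearing.
Normalize: d = |goal − start| / ρ = 32.307295/3.82 = 8.457407, α = (θ_start − ψ) mod 360° = 68.1947° = 1.190222 rad, β = (θ_goal − ψ) mod 360° = 47.3947° = 0.827194 rad.
Common terms: sin α = 0.928452, cos α = 0.371454, sin β = 0.736035, cos β = 0.676944, cos(α−β) = 0.934826, d² = 71.527734. Work in radians in the unit-radius frame; every candidate has L = ρ·(t + p + q).
LSL: p² = 2 + d² − 2cos(α−β) + 2d(sin α − sin β) = 74.912779; p = √p² = 8.655217; φ = atan2(cos β − cos α, d + sin α − sin β) = 0.035303 rad; t = (φ − α) mod 2π = 5.128266 rad, q = (β − φ) mod 2π = 0.791891 rad → L = 3.82·(5.128266 + 8.655217 + 0.791891) = 3.82·14.575374 = 55.677928 m
RSR: p² = 2 + d² − 2cos(α−β) + 2d(sin β − sin α) = 68.403385; p = √p² = 8.270634; φ = atan2(cos α − cos β, d − sin α + sin β) = -0.036945 rad; t = (α − φ) mod 2π = 1.227167 rad, q = (φ − β) mod 2π = 5.419046 rad → L = 3.82·(1.227167 + 8.270634 + 5.419046) = 3.82·14.916848 = 56.982358 m
LSR: p² = d² − 2 + 2cos(α−β) + 2d(sin α + sin β) = 99.551857; p = √p² = 9.977568; φ = atan2(−cos α − cos β, d + sin α + sin β) − atan2(−2, p) = 0.094619 rad; t = (φ − α) mod 2π = 5.187582 rad, q = (φ − β) mod 2π = 5.550610 rad → L = 3.82·(5.187582 + 9.977568 + 5.550610) = 3.82·20.715760 = 79.134203 m
RSL: p² = d² − 2 + 2cos(α−β) − 2d(sin α + sin β) = 43.242913; p = √p² = 6.575934; φ = atan2(cos α + cos β, d − sin α − sin β) − atan2(2, p) = -0.142121 rad; t = (α − φ) mod 2π = 1.332344 rad, q = (β − φ) mod 2π = 0.969315 rad → L = 3.82·(1.332344 + 6.575934 + 0.969315) = 3.82·8.877593 = 33.912405 m
RLR: c = (6 − d² + 2cos(α−β) + 2d(sin α − sin β))/8 = -7.550423, |c| > 1 → infeasible
LRL: c = (6 − d² + 2cos(α−β) − 2d(sin α − sin β))/8 = -8.364097, |c| > 1 → infeasible
Shortest: RSL with L = 33.912405 m ≈ 33.9124 m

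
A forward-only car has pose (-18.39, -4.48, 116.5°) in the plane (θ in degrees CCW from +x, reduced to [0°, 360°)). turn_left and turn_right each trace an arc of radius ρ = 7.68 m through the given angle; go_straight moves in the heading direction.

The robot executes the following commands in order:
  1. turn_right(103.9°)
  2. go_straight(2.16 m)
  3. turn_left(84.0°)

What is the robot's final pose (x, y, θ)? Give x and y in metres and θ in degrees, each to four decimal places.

set_pose: (x, y, θ) = (-18.3900, -4.4800, 116.5000°), ρ = 7.68
turn_right(103.9°): centre at ρ to the right, rotate −103.9° → (-13.1922, 6.4418, 12.6000°)
go_straight(2.16): x += 2.16·cos θ, y += 2.16·sin θ → (-11.0843, 6.9130, 12.6000°)
turn_left(84.0°): centre at ρ to the left, rotate +84.0° → (-5.1305, 15.2908, 96.6000°)

(-5.1305, 15.2908, 96.6000°)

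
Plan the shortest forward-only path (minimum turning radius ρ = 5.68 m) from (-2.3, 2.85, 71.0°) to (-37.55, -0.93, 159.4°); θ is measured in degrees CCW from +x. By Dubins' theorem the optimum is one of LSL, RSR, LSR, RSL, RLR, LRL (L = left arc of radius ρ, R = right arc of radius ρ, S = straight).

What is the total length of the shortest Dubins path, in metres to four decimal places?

Let ψ = atan2(Δy, Δx) = atan2(-3.78, -35.25) = -173.8793° be the start→goal bearing.
Normalize: d = |goal − start| / ρ = 35.452093/5.68 = 6.241566, α = (θ_start − ψ) mod 360° = 244.8793° = 4.273951 rad, β = (θ_goal − ψ) mod 360° = 333.2793° = 5.816822 rad.
Common terms: sin α = -0.905416, cos α = -0.424526, sin β = -0.449641, cos β = 0.893209, cos(α−β) = 0.027922, d² = 38.957142. Work in radians in the unit-radius frame; every candidate has L = ρ·(t + p + q).
LSL: p² = 2 + d² − 2cos(α−β) + 2d(sin α − sin β) = 35.211806; p = √p² = 5.933954; φ = atan2(cos β − cos α, d + sin α − sin β) = 0.223934 rad; t = (φ − α) mod 2π = 2.233169 rad, q = (β − φ) mod 2π = 5.592888 rad → L = 5.68·(2.233169 + 5.933954 + 5.592888) = 5.68·13.760010 = 78.156857 m
RSR: p² = 2 + d² − 2cos(α−β) + 2d(sin β − sin α) = 46.590791; p = √p² = 6.825745; φ = atan2(cos α − cos β, d − sin α + sin β) = -0.194273 rad; t = (α − φ) mod 2π = 4.468224 rad, q = (φ − β) mod 2π = 0.272090 rad → L = 5.68·(4.468224 + 6.825745 + 0.272090) = 5.68·11.566059 = 65.695215 m
LSR: p² = d² − 2 + 2cos(α−β) + 2d(sin α + sin β) = 20.097631; p = √p² = 4.483038; φ = atan2(−cos α − cos β, d + sin α + sin β) − atan2(−2, p) = 0.324006 rad; t = (φ − α) mod 2π = 2.333241 rad, q = (φ − β) mod 2π = 0.790370 rad → L = 5.68·(2.333241 + 4.483038 + 0.790370) = 5.68·7.606649 = 43.205769 m
RSL: p² = d² − 2 + 2cos(α−β) − 2d(sin α + sin β) = 53.928339; p = √p² = 7.343592; φ = atan2(cos α + cos β, d − sin α − sin β) − atan2(2, p) = -0.204279 rad; t = (α − φ) mod 2π = 4.478230 rad, q = (β − φ) mod 2π = 6.021101 rad → L = 5.68·(4.478230 + 7.343592 + 6.021101) = 5.68·17.842922 = 101.347800 m
RLR: c = (6 − d² + 2cos(α−β) + 2d(sin α − sin β))/8 = -4.823849, |c| > 1 → infeasible
LRL: c = (6 − d² + 2cos(α−β) − 2d(sin α − sin β))/8 = -3.401476, |c| > 1 → infeasible
Shortest: LSR with L = 43.205769 m ≈ 43.2058 m

43.2058 m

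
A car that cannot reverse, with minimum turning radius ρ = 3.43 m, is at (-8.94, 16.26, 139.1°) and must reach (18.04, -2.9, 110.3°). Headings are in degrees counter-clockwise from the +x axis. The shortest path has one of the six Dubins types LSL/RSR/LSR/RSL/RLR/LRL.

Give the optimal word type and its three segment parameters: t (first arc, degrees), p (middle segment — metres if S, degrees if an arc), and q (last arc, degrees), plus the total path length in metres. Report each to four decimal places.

Let ψ = atan2(Δy, Δx) = atan2(-19.16, 26.98) = -35.3807° be the start→goal bearing.
Normalize: d = |goal − start| / ρ = 33.091177/3.43 = 9.647573, α = (θ_start − ψ) mod 360° = 174.4807° = 3.045262 rad, β = (θ_goal − ψ) mod 360° = 145.6807° = 2.542608 rad.
Common terms: sin α = 0.096181, cos α = -0.995364, sin β = 0.563805, cos β = -0.825908, cos(α−β) = 0.876307, d² = 93.075674. Work in radians in the unit-radius frame; every candidate has L = ρ·(t + p + q).
LSL: p² = 2 + d² − 2cos(α−β) + 2d(sin α − sin β) = 84.300203; p = √p² = 9.181514; φ = atan2(cos β − cos α, d + sin α − sin β) = 0.018457 rad; t = (φ − α) mod 2π = 3.256380 rad, q = (β − φ) mod 2π = 2.524150 rad → L = 3.43·(3.256380 + 9.181514 + 2.524150) = 3.43·14.962045 = 51.319813 m
RSR: p² = 2 + d² − 2cos(α−β) + 2d(sin β − sin α) = 102.345919; p = √p² = 10.116616; φ = atan2(cos α − cos β, d − sin α + sin β) = -0.016751 rad; t = (α − φ) mod 2π = 3.062013 rad, q = (φ − β) mod 2π = 3.723827 rad → L = 3.43·(3.062013 + 10.116616 + 3.723827) = 3.43·16.902456 = 57.975424 m
LSR: p² = d² − 2 + 2cos(α−β) + 2d(sin α + sin β) = 105.562813; p = √p² = 10.274377; φ = atan2(−cos α − cos β, d + sin α + sin β) − atan2(−2, p) = 0.367143 rad; t = (φ − α) mod 2π = 3.605065 rad, q = (φ − β) mod 2π = 4.107720 rad → L = 3.43·(3.605065 + 10.274377 + 4.107720) = 3.43·17.987162 = 61.695966 m
RSL: p² = d² − 2 + 2cos(α−β) − 2d(sin α + sin β) = 80.093762; p = √p² = 8.949512; φ = atan2(cos α + cos β, d − sin α − sin β) − atan2(2, p) = -0.419799 rad; t = (α − φ) mod 2π = 3.465061 rad, q = (β − φ) mod 2π = 2.962406 rad → L = 3.43·(3.465061 + 8.949512 + 2.962406) = 3.43·15.376980 = 52.743040 m
RLR: c = (6 − d² + 2cos(α−β) + 2d(sin α − sin β))/8 = -11.793240, |c| > 1 → infeasible
LRL: c = (6 − d² + 2cos(α−β) − 2d(sin α − sin β))/8 = -9.537525, |c| > 1 → infeasible
Shortest: LSL with L = 51.319813 m ≈ 51.3198 m
Convert LSL to answer units (arcs ×180/π): t = 3.256380·180/π = 186.5768°, p = ρ·p = 3.43·9.181514 = 31.4926 m, q = 2.524150·180/π = 144.6232°, L = 51.3198 m.

LSL: t = 186.5768°, p = 31.4926 m, q = 144.6232°, L = 51.3198 m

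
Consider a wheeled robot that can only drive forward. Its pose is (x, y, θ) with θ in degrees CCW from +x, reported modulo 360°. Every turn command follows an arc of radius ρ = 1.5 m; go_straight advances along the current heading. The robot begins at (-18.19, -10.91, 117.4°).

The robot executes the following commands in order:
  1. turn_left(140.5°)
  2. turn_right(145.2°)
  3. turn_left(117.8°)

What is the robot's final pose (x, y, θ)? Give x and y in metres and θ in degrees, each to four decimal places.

set_pose: (x, y, θ) = (-18.1900, -10.9100, 117.4000°), ρ = 1.5
turn_left(140.5°): centre at ρ to the left, rotate +140.5° → (-20.9884, -11.2859, 257.9000°)
turn_right(145.2°): centre at ρ to the right, rotate −145.2° → (-23.8389, -11.5503, 112.7000°)
turn_left(117.8°): centre at ρ to the left, rotate +117.8° → (-26.3801, -11.1750, 230.5000°)

(-26.3801, -11.1750, 230.5000°)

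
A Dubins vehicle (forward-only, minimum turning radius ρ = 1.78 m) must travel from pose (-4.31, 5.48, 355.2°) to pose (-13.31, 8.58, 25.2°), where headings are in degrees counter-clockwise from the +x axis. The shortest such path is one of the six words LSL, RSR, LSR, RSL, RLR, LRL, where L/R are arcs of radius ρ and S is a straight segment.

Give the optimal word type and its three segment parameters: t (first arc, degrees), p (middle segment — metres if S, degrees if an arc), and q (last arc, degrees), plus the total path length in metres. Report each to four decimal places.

RSR: t = 197.1593°, p = 8.7263 m, q = 132.8407°, L = 18.9783 m

Let ψ = atan2(Δy, Δx) = atan2(3.10, -9.00) = 160.9940° be the start→goal bearing.
Normalize: d = |goal − start| / ρ = 9.518929/1.78 = 5.347713, α = (θ_start − ψ) mod 360° = 194.2060° = 3.389534 rad, β = (θ_goal − ψ) mod 360° = 224.2060° = 3.913133 rad.
Common terms: sin α = -0.245409, cos α = -0.969420, sin β = -0.697240, cos β = -0.716838, cos(α−β) = 0.866025, d² = 28.598031. Work in radians in the unit-radius frame; every candidate has L = ρ·(t + p + q).
LSL: p² = 2 + d² − 2cos(α−β) + 2d(sin α − sin β) = 33.698508; p = √p² = 5.805042; φ = atan2(cos β − cos α, d + sin α − sin β) = 0.043525 rad; t = (φ − α) mod 2π = 2.937176 rad, q = (β − φ) mod 2π = 3.869608 rad → L = 1.78·(2.937176 + 5.805042 + 3.869608) = 1.78·12.611826 = 22.449050 m
RSR: p² = 2 + d² − 2cos(α−β) + 2d(sin β − sin α) = 24.033451; p = √p² = 4.902392; φ = atan2(cos α − cos β, d − sin α + sin β) = -0.051545 rad; t = (α − φ) mod 2π = 3.441079 rad, q = (φ − β) mod 2π = 2.318508 rad → L = 1.78·(3.441079 + 4.902392 + 2.318508) = 1.78·10.661979 = 18.978323 m
LSR: p² = d² − 2 + 2cos(α−β) + 2d(sin α + sin β) = 18.248054; p = √p² = 4.271774; φ = atan2(−cos α − cos β, d + sin α + sin β) − atan2(−2, p) = 0.803468 rad; t = (φ − α) mod 2π = 3.697120 rad, q = (φ − β) mod 2π = 3.173521 rad → L = 1.78·(3.697120 + 4.271774 + 3.173521) = 1.78·11.142415 = 19.833498 m
RSL: p² = d² − 2 + 2cos(α−β) − 2d(sin α + sin β) = 38.412109; p = √p² = 6.197750; φ = atan2(cos α + cos β, d − sin α − sin β) − atan2(2, p) = -0.574060 rad; t = (α − φ) mod 2π = 3.963594 rad, q = (β − φ) mod 2π = 4.487193 rad → L = 1.78·(3.963594 + 6.197750 + 4.487193) = 1.78·14.648537 = 26.074397 m
RLR: c = (6 − d² + 2cos(α−β) + 2d(sin α − sin β))/8 = -2.004181, |c| > 1 → infeasible
LRL: c = (6 − d² + 2cos(α−β) − 2d(sin α − sin β))/8 = -3.212314, |c| > 1 → infeasible
Shortest: RSR with L = 18.978323 m ≈ 18.9783 m
Convert RSR to answer units (arcs ×180/π): t = 3.441079·180/π = 197.1593°, p = ρ·p = 1.78·4.902392 = 8.7263 m, q = 2.318508·180/π = 132.8407°, L = 18.9783 m.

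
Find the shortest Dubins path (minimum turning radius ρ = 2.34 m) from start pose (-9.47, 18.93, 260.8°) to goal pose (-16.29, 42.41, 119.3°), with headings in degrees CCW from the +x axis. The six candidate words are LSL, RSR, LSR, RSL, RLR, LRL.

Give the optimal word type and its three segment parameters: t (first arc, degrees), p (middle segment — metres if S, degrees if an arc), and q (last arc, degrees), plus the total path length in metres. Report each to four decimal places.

RSL: t = 165.9741°, p = 22.4340 m, q = 24.4741°, L = 30.2120 m

Let ψ = atan2(Δy, Δx) = atan2(23.48, -6.82) = 106.1965° be the start→goal bearing.
Normalize: d = |goal − start| / ρ = 24.450415/2.34 = 10.448895, α = (θ_start − ψ) mod 360° = 154.6035° = 2.698341 rad, β = (θ_goal − ψ) mod 360° = 13.1035° = 0.228700 rad.
Common terms: sin α = 0.428879, cos α = -0.903362, sin β = 0.226711, cos β = 0.973962, cos(α−β) = -0.782608, d² = 109.179414. Work in radians in the unit-radius frame; every candidate has L = ρ·(t + p + q).
LSL: p² = 2 + d² − 2cos(α−β) + 2d(sin α − sin β) = 116.969495; p = √p² = 10.815244; φ = atan2(cos β − cos α, d + sin α − sin β) = 0.174465 rad; t = (φ − α) mod 2π = 3.759310 rad, q = (β − φ) mod 2π = 0.054235 rad → L = 2.34·(3.759310 + 10.815244 + 0.054235) = 2.34·14.628788 = 34.231364 m
RSR: p² = 2 + d² − 2cos(α−β) + 2d(sin β − sin α) = 108.519765; p = √p² = 10.417282; φ = atan2(cos α − cos β, d − sin α + sin β) = -0.181202 rad; t = (α − φ) mod 2π = 2.879543 rad, q = (φ − β) mod 2π = 5.873283 rad → L = 2.34·(2.879543 + 10.417282 + 5.873283) = 2.34·19.170108 = 44.858053 m
LSR: p² = d² − 2 + 2cos(α−β) + 2d(sin α + sin β) = 119.314597; p = √p² = 10.923122; φ = atan2(−cos α − cos β, d + sin α + sin β) − atan2(−2, p) = 0.174734 rad; t = (φ − α) mod 2π = 3.759579 rad, q = (φ − β) mod 2π = 6.229220 rad → L = 2.34·(3.759579 + 10.923122 + 6.229220) = 2.34·20.911921 = 48.933894 m
RSL: p² = d² − 2 + 2cos(α−β) − 2d(sin α + sin β) = 91.913799; p = √p² = 9.587168; φ = atan2(cos α + cos β, d − sin α − sin β) − atan2(2, p) = -0.198454 rad; t = (α − φ) mod 2π = 2.896794 rad, q = (β − φ) mod 2π = 0.427154 rad → L = 2.34·(2.896794 + 9.587168 + 0.427154) = 2.34·12.911116 = 30.212012 m
RLR: c = (6 − d² + 2cos(α−β) + 2d(sin α − sin β))/8 = -12.564971, |c| > 1 → infeasible
LRL: c = (6 − d² + 2cos(α−β) − 2d(sin α − sin β))/8 = -13.621187, |c| > 1 → infeasible
Shortest: RSL with L = 30.212012 m ≈ 30.2120 m
Convert RSL to answer units (arcs ×180/π): t = 2.896794·180/π = 165.9741°, p = ρ·p = 2.34·9.587168 = 22.4340 m, q = 0.427154·180/π = 24.4741°, L = 30.2120 m.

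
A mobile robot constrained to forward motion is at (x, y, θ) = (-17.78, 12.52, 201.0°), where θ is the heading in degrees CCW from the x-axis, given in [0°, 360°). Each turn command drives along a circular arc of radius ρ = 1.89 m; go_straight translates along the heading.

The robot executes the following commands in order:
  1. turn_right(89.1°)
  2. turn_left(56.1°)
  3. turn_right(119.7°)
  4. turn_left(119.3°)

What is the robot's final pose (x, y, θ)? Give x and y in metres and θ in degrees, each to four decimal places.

(-23.5951, 20.9325, 167.6000°)

set_pose: (x, y, θ) = (-17.7800, 12.5200, 201.0000°), ρ = 1.89
turn_right(89.1°): centre at ρ to the right, rotate −89.1° → (-20.2109, 13.5795, 111.9000°)
turn_left(56.1°): centre at ρ to the left, rotate +56.1° → (-21.5716, 14.7233, 168.0000°)
turn_right(119.7°): centre at ρ to the right, rotate −119.7° → (-22.5898, 17.8293, 48.3000°)
turn_left(119.3°): centre at ρ to the left, rotate +119.3° → (-23.5951, 20.9325, 167.6000°)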